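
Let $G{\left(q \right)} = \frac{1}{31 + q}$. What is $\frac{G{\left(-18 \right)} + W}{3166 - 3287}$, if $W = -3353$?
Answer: $\frac{43588}{1573} \approx 27.71$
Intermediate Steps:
$\frac{G{\left(-18 \right)} + W}{3166 - 3287} = \frac{\frac{1}{31 - 18} - 3353}{3166 - 3287} = \frac{\frac{1}{13} - 3353}{-121} = \left(\frac{1}{13} - 3353\right) \left(- \frac{1}{121}\right) = \left(- \frac{43588}{13}\right) \left(- \frac{1}{121}\right) = \frac{43588}{1573}$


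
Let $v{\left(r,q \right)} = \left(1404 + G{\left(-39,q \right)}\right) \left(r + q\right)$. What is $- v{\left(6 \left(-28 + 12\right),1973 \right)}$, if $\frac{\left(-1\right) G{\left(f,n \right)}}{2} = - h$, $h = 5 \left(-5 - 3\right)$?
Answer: $-2485148$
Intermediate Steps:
$h = -40$ ($h = 5 \left(-8\right) = -40$)
$G{\left(f,n \right)} = -80$ ($G{\left(f,n \right)} = - 2 \left(\left(-1\right) \left(-40\right)\right) = \left(-2\right) 40 = -80$)
$v{\left(r,q \right)} = 1324 q + 1324 r$ ($v{\left(r,q \right)} = \left(1404 - 80\right) \left(r + q\right) = 1324 \left(q + r\right) = 1324 q + 1324 r$)
$- v{\left(6 \left(-28 + 12\right),1973 \right)} = - (1324 \cdot 1973 + 1324 \cdot 6 \left(-28 + 12\right)) = - (2612252 + 1324 \cdot 6 \left(-16\right)) = - (2612252 + 1324 \left(-96\right)) = - (2612252 - 127104) = \left(-1\right) 2485148 = -2485148$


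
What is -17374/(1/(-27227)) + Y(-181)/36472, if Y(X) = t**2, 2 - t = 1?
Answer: 17252784103857/36472 ≈ 4.7304e+8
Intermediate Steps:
t = 1 (t = 2 - 1*1 = 2 - 1 = 1)
Y(X) = 1 (Y(X) = 1**2 = 1)
-17374/(1/(-27227)) + Y(-181)/36472 = -17374/(1/(-27227)) + 1/36472 = -17374/(-1/27227) + 1*(1/36472) = -17374*(-27227) + 1/36472 = 473041898 + 1/36472 = 17252784103857/36472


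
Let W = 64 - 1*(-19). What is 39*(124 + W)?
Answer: 8073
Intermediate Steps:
W = 83 (W = 64 + 19 = 83)
39*(124 + W) = 39*(124 + 83) = 39*207 = 8073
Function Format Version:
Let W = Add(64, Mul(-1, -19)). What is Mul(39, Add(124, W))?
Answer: 8073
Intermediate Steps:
W = 83 (W = Add(64, 19) = 83)
Mul(39, Add(124, W)) = Mul(39, Add(124, 83)) = Mul(39, 207) = 8073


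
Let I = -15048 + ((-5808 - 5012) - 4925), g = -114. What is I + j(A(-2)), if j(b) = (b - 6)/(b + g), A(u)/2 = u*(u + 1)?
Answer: -1693614/55 ≈ -30793.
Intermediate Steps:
A(u) = 2*u*(1 + u) (A(u) = 2*(u*(u + 1)) = 2*(u*(1 + u)) = 2*u*(1 + u))
j(b) = (-6 + b)/(-114 + b) (j(b) = (b - 6)/(b - 114) = (-6 + b)/(-114 + b))
I = -30793 (I = -15048 + (-10820 - 4925) = -15048 - 15745 = -30793)
I + j(A(-2)) = -30793 + (-6 + 2*(-2)*(1 - 2))/(-114 + 2*(-2)*(1 - 2)) = -30793 + (-6 + 2*(-2)*(-1))/(-114 + 2*(-2)*(-1)) = -30793 + (-6 + 4)/(-114 + 4) = -30793 - 2/(-110) = -30793 - 1/110*(-2) = -30793 + 1/55 = -1693614/55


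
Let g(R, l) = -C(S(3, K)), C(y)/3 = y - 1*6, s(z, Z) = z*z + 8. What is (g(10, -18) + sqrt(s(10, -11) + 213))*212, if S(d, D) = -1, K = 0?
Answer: 4452 + 212*sqrt(321) ≈ 8250.3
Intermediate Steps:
s(z, Z) = 8 + z**2 (s(z, Z) = z**2 + 8 = 8 + z**2)
C(y) = -18 + 3*y (C(y) = 3*(y - 1*6) = 3*(y - 6) = 3*(-6 + y) = -18 + 3*y)
g(R, l) = 21 (g(R, l) = -(-18 + 3*(-1)) = -(-18 - 3) = -1*(-21) = 21)
(g(10, -18) + sqrt(s(10, -11) + 213))*212 = (21 + sqrt((8 + 10**2) + 213))*212 = (21 + sqrt((8 + 100) + 213))*212 = (21 + sqrt(108 + 213))*212 = (21 + sqrt(321))*212 = 4452 + 212*sqrt(321)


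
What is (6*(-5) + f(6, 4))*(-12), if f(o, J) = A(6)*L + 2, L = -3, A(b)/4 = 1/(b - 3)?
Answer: 384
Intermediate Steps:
A(b) = 4/(-3 + b) (A(b) = 4/(b - 3) = 4/(-3 + b))
f(o, J) = -2 (f(o, J) = (4/(-3 + 6))*(-3) + 2 = (4/3)*(-3) + 2 = -4 + 2 = -2)
(6*(-5) + f(6, 4))*(-12) = (6*(-5) - 2)*(-12) = (-30 - 2)*(-12) = -32*(-12) = 384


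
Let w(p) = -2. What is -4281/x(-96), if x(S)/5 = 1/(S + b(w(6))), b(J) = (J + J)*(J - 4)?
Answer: 308232/5 ≈ 61646.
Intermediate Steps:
b(J) = 2*J*(-4 + J) (b(J) = (2*J)*(-4 + J) = 2*J*(-4 + J))
x(S) = 5/(24 + S) (x(S) = 5/(S + 2*(-2)*(-4 - 2)) = 5/(S + 2*(-2)*(-6)) = 5/(S + 24) = 5/(24 + S))
-4281/x(-96) = -4281/(5/(24 - 96)) = -4281/(5/(-72)) = -4281/(5*(-1/72)) = -4281/(-5/72) = -4281*(-72/5) = 308232/5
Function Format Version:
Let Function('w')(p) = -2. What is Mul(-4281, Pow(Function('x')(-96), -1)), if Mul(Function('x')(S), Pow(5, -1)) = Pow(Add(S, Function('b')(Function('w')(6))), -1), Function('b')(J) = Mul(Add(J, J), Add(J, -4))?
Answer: Rational(308232, 5) ≈ 61646.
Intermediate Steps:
Function('b')(J) = Mul(2, J, Add(-4, J)) (Function('b')(J) = Mul(Mul(2, J), Add(-4, J)) = Mul(2, J, Add(-4, J)))
Function('x')(S) = Mul(5, Pow(Add(24, S), -1)) (Function('x')(S) = Mul(5, Pow(Add(S, Mul(2, -2, Add(-4, -2))), -1)) = Mul(5, Pow(Add(S, Mul(2, -2, -6)), -1)) = Mul(5, Pow(Add(S, 24), -1)) = Mul(5, Pow(Add(24, S), -1)))
Mul(-4281, Pow(Function('x')(-96), -1)) = Mul(-4281, Pow(Mul(5, Pow(Add(24, -96), -1)), -1)) = Mul(-4281, Pow(Mul(5, Pow(-72, -1)), -1)) = Mul(-4281, Pow(Mul(5, Rational(-1, 72)), -1)) = Mul(-4281, Pow(Rational(-5, 72), -1)) = Mul(-4281, Rational(-72, 5)) = Rational(308232, 5)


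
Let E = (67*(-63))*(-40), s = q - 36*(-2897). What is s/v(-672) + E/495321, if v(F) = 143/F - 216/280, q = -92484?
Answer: -6550414294200/546008849 ≈ -11997.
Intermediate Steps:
v(F) = -27/35 + 143/F (v(F) = 143/F - 216*1/280 = 143/F - 27/35 = -27/35 + 143/F)
s = 11808 (s = -92484 - 36*(-2897) = -92484 + 104292 = 11808)
E = 168840 (E = -4221*(-40) = 168840)
s/v(-672) + E/495321 = 11808/(-27/35 + 143/(-672)) + 168840/495321 = 11808/(-27/35 + 143*(-1/672)) + 168840*(1/495321) = 11808/(-27/35 - 143/672) + 56280/165107 = 11808/(-3307/3360) + 56280/165107 = 11808*(-3360/3307) + 56280/165107 = -39674880/3307 + 56280/165107 = -6550414294200/546008849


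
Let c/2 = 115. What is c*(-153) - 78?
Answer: -35268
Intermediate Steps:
c = 230 (c = 2*115 = 230)
c*(-153) - 78 = 230*(-153) - 78 = -35190 - 78 = -35268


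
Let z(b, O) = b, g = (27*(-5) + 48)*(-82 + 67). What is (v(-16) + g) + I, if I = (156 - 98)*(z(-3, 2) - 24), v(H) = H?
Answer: -277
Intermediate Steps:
g = 1305 (g = (-135 + 48)*(-15) = -87*(-15) = 1305)
I = -1566 (I = (156 - 98)*(-3 - 24) = 58*(-27) = -1566)
(v(-16) + g) + I = (-16 + 1305) - 1566 = 1289 - 1566 = -277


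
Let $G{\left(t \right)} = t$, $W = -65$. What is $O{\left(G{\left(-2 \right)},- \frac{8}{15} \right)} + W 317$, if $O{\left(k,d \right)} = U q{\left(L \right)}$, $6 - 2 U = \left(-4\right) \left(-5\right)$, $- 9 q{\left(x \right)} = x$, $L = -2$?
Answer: $- \frac{185459}{9} \approx -20607.0$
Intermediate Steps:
$q{\left(x \right)} = - \frac{x}{9}$
$U = -7$ ($U = 3 - \frac{\left(-4\right) \left(-5\right)}{2} = 3 - 10 = -7$)
$O{\left(k,d \right)} = - \frac{14}{9}$ ($O{\left(k,d \right)} = - 7 \left(\left(- \frac{1}{9}\right) \left(-2\right)\right) = \left(-7\right) \frac{2}{9} = - \frac{14}{9}$)
$O{\left(G{\left(-2 \right)},- \frac{8}{15} \right)} + W 317 = - \frac{14}{9} - 20605 = - \frac{185459}{9}$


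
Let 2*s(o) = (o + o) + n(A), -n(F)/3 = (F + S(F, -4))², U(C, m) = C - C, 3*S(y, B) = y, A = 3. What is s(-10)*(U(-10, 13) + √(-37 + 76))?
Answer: -34*√39 ≈ -212.33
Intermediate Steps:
S(y, B) = y/3
U(C, m) = 0
n(F) = -16*F²/3 (n(F) = -3*(F + F/3)² = -3*16*F²/9 = -16*F²/3)
s(o) = -24 + o (s(o) = ((o + o) - 16/3*3²)/2 = (2*o - 16/3*9)/2 = (2*o - 48)/2 = (-48 + 2*o)/2 = -24 + o)
s(-10)*(U(-10, 13) + √(-37 + 76)) = (-24 - 10)*(0 + √(-37 + 76)) = -34*(0 + √39) = -34*√39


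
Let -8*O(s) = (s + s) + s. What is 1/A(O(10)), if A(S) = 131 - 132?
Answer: -1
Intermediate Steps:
O(s) = -3*s/8 (O(s) = -((s + s) + s)/8 = -(2*s + s)/8 = -3*s/8)
A(S) = -1
1/A(O(10)) = 1/(-1) = -1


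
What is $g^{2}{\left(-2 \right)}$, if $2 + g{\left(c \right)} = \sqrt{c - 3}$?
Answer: $\left(2 - i \sqrt{5}\right)^{2} \approx -1.0 - 8.9443 i$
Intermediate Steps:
$g{\left(c \right)} = -2 + \sqrt{-3 + c}$ ($g{\left(c \right)} = -2 + \sqrt{c - 3} = -2 + \sqrt{-3 + c}$)
$g^{2}{\left(-2 \right)} = \left(-2 + \sqrt{-3 - 2}\right)^{2} = \left(-2 + \sqrt{-5}\right)^{2} = \left(-2 + i \sqrt{5}\right)^{2}$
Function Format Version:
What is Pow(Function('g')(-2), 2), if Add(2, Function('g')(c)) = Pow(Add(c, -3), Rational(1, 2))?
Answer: Pow(Add(2, Mul(-1, I, Pow(5, Rational(1, 2)))), 2) ≈ Add(-1.0000, Mul(-8.9443, I))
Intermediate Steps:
Function('g')(c) = Add(-2, Pow(Add(-3, c), Rational(1, 2))) (Function('g')(c) = Add(-2, Pow(Add(c, -3), Rational(1, 2))) = Add(-2, Pow(Add(-3, c), Rational(1, 2))))
Pow(Function('g')(-2), 2) = Pow(Add(-2, Pow(Add(-3, -2), Rational(1, 2))), 2) = Pow(Add(-2, Pow(-5, Rational(1, 2))), 2) = Pow(Add(-2, Mul(I, Pow(5, Rational(1, 2)))), 2)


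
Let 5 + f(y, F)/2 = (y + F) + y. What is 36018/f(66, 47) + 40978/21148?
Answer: 557449/5287 ≈ 105.44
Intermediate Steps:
f(y, F) = -10 + 2*F + 4*y (f(y, F) = -10 + 2*((y + F) + y) = -10 + 2*((F + y) + y) = -10 + 2*(F + 2*y) = -10 + (2*F + 4*y) = -10 + 2*F + 4*y)
36018/f(66, 47) + 40978/21148 = 36018/(-10 + 2*47 + 4*66) + 40978/21148 = 36018/(-10 + 94 + 264) + 40978*(1/21148) = 36018/348 + 20489/10574 = 36018*(1/348) + 20489/10574 = 207/2 + 20489/10574 = 557449/5287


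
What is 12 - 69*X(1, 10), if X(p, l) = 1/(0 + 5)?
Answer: -9/5 ≈ -1.8000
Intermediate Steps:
X(p, l) = ⅕ (X(p, l) = 1/5 = ⅕)
12 - 69*X(1, 10) = 12 - 69*⅕ = 12 - 69/5 = -9/5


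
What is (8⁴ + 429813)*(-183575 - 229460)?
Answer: -179219603815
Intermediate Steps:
(8⁴ + 429813)*(-183575 - 229460) = (4096 + 429813)*(-413035) = 433909*(-413035) = -179219603815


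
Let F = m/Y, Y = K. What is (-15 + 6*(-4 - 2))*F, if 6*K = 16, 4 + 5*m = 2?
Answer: 153/20 ≈ 7.6500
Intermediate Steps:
m = -⅖ (m = -⅘ + (⅕)*2 = -⅘ + ⅖ = -⅖ ≈ -0.40000)
K = 8/3 (K = (⅙)*16 = 8/3 ≈ 2.6667)
Y = 8/3 ≈ 2.6667
F = -3/20 (F = -2/(5*8/3) = -⅖*3/8 = -3/20 ≈ -0.15000)
(-15 + 6*(-4 - 2))*F = (-15 + 6*(-4 - 2))*(-3/20) = (-15 + 6*(-6))*(-3/20) = (-15 - 36)*(-3/20) = -51*(-3/20) = 153/20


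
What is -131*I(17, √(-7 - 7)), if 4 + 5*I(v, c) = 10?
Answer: -786/5 ≈ -157.20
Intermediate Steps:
I(v, c) = 6/5 (I(v, c) = -⅘ + (⅕)*10 = -⅘ + 2 = 6/5)
-131*I(17, √(-7 - 7)) = -131*6/5 = -786/5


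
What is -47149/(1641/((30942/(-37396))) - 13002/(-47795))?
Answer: 1056475422585/44433721496 ≈ 23.776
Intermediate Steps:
-47149/(1641/((30942/(-37396))) - 13002/(-47795)) = -47149/(1641/((30942*(-1/37396))) - 13002*(-1/47795)) = -47149/(1641/(-15471/18698) + 1182/4345) = -47149/(1641*(-18698/15471) + 1182/4345) = -47149/(-10227806/5157 + 1182/4345) = -47149/(-44433721496/22407165) = -47149*(-22407165/44433721496) = 1056475422585/44433721496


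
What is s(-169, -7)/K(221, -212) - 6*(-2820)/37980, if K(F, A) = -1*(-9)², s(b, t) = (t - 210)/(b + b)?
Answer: 2527745/5776758 ≈ 0.43757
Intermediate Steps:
s(b, t) = (-210 + t)/(2*b) (s(b, t) = (-210 + t)/((2*b)) = (-210 + t)*(1/(2*b)) = (-210 + t)/(2*b))
K(F, A) = -81 (K(F, A) = -1*81 = -81)
s(-169, -7)/K(221, -212) - 6*(-2820)/37980 = ((½)*(-210 - 7)/(-169))/(-81) - 6*(-2820)/37980 = ((½)*(-1/169)*(-217))*(-1/81) + 16920*(1/37980) = (217/338)*(-1/81) + 94/211 = -217/27378 + 94/211 = 2527745/5776758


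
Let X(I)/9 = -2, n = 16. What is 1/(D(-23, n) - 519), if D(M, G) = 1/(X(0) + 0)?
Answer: -18/9343 ≈ -0.0019266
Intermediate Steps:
X(I) = -18 (X(I) = 9*(-2) = -18)
D(M, G) = -1/18 (D(M, G) = 1/(-18 + 0) = 1/(-18) = -1/18)
1/(D(-23, n) - 519) = 1/(-1/18 - 519) = 1/(-9343/18) = -18/9343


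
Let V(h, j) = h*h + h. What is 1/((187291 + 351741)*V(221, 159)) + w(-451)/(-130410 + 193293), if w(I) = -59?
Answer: -30594377023/32607903184272 ≈ -0.00093825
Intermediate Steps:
V(h, j) = h + h**2 (V(h, j) = h**2 + h = h + h**2)
1/((187291 + 351741)*V(221, 159)) + w(-451)/(-130410 + 193293) = 1/((187291 + 351741)*((221*(1 + 221)))) - 59/(-130410 + 193293) = 1/(539032*((221*222))) - 59/62883 = (1/539032)/49062 - 59*1/62883 = (1/539032)*(1/49062) - 59/62883 = 1/26445987984 - 59/62883 = -30594377023/32607903184272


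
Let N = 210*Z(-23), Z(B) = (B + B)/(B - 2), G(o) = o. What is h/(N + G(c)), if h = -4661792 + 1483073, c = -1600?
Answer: 15893595/6068 ≈ 2619.2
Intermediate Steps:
Z(B) = 2*B/(-2 + B) (Z(B) = (2*B)/(-2 + B) = 2*B/(-2 + B))
h = -3178719
N = 1932/5 (N = 210*(2*(-23)/(-2 - 23)) = 210*(2*(-23)/(-25)) = 210*(2*(-23)*(-1/25)) = 210*(46/25) = 1932/5 ≈ 386.40)
h/(N + G(c)) = -3178719/(1932/5 - 1600) = -3178719/(-6068/5) = -3178719*(-5/6068) = 15893595/6068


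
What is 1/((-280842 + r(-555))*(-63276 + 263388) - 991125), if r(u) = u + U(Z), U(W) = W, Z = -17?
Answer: -1/56315309493 ≈ -1.7757e-11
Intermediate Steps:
r(u) = -17 + u (r(u) = u - 17 = -17 + u)
1/((-280842 + r(-555))*(-63276 + 263388) - 991125) = 1/((-280842 + (-17 - 555))*(-63276 + 263388) - 991125) = 1/((-280842 - 572)*200112 - 991125) = 1/(-281414*200112 - 991125) = 1/(-56314318368 - 991125) = 1/(-56315309493) = -1/56315309493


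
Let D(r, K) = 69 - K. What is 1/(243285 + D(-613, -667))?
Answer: 1/244021 ≈ 4.0980e-6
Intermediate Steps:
1/(243285 + D(-613, -667)) = 1/(243285 + (69 - 1*(-667))) = 1/(243285 + (69 + 667)) = 1/(243285 + 736) = 1/244021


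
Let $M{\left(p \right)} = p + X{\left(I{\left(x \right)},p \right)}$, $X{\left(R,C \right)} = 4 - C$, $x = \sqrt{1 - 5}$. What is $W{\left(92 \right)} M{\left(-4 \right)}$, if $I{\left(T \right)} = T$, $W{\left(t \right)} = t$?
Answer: $368$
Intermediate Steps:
$x = 2 i$ ($x = \sqrt{-4} = 2 i \approx 2.0 i$)
$M{\left(p \right)} = 4$ ($M{\left(p \right)} = p - \left(-4 + p\right) = 4$)
$W{\left(92 \right)} M{\left(-4 \right)} = 92 \cdot 4 = 368$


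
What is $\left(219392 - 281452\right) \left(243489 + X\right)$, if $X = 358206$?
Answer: $-37341191700$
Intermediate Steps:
$\left(219392 - 281452\right) \left(243489 + X\right) = \left(219392 - 281452\right) \left(243489 + 358206\right) = \left(-62060\right) 601695 = -37341191700$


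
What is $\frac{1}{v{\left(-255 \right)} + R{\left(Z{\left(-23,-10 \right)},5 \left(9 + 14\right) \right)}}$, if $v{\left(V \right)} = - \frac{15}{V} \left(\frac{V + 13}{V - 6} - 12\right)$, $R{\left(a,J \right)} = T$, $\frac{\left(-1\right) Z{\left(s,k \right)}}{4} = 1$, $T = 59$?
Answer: $\frac{261}{15229} \approx 0.017138$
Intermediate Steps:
$Z{\left(s,k \right)} = -4$ ($Z{\left(s,k \right)} = \left(-4\right) 1 = -4$)
$R{\left(a,J \right)} = 59$
$v{\left(V \right)} = - \frac{15 \left(-12 + \frac{13 + V}{-6 + V}\right)}{V}$ ($v{\left(V \right)} = - \frac{15}{V} \left(\frac{13 + V}{-6 + V} - 12\right) = - \frac{15}{V} \left(-12 + \frac{13 + V}{-6 + V}\right) = - \frac{15 \left(-12 + \frac{13 + V}{-6 + V}\right)}{V}$)
$\frac{1}{v{\left(-255 \right)} + R{\left(Z{\left(-23,-10 \right)},5 \left(9 + 14\right) \right)}} = \frac{1}{\frac{15 \left(-85 + 11 \left(-255\right)\right)}{\left(-255\right) \left(-6 - 255\right)} + 59} = \frac{1}{15 \left(- \frac{1}{255}\right) \frac{1}{-261} \left(-85 - 2805\right) + 59} = \frac{1}{15 \left(- \frac{1}{255}\right) \left(- \frac{1}{261}\right) \left(-2890\right) + 59} = \frac{1}{- \frac{170}{261} + 59} = \frac{1}{\frac{15229}{261}} = \frac{261}{15229}$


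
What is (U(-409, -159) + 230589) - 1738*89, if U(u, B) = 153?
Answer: 76060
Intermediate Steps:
(U(-409, -159) + 230589) - 1738*89 = (153 + 230589) - 1738*89 = 230742 - 1*154682 = 230742 - 154682 = 76060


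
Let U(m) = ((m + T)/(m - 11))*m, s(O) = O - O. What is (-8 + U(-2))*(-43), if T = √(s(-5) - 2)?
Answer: 4644/13 - 86*I*√2/13 ≈ 357.23 - 9.3556*I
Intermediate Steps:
s(O) = 0
T = I*√2 (T = √(0 - 2) = √(-2) = I*√2 ≈ 1.4142*I)
U(m) = m*(m + I*√2)/(-11 + m) (U(m) = ((m + I*√2)/(m - 11))*m = ((m + I*√2)/(-11 + m))*m = m*(m + I*√2)/(-11 + m))
(-8 + U(-2))*(-43) = (-8 - 2*(-2 + I*√2)/(-11 - 2))*(-43) = (-8 - 2*(-2 + I*√2)/(-13))*(-43) = (-8 - 2*(-1/13)*(-2 + I*√2))*(-43) = (-8 + (-4/13 + 2*I*√2/13))*(-43) = (-108/13 + 2*I*√2/13)*(-43) = 4644/13 - 86*I*√2/13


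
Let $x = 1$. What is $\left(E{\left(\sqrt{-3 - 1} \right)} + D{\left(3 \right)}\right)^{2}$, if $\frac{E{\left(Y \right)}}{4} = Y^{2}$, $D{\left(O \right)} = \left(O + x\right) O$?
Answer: $16$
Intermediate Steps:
$D{\left(O \right)} = O \left(1 + O\right)$ ($D{\left(O \right)} = \left(O + 1\right) O = \left(1 + O\right) O = O \left(1 + O\right)$)
$E{\left(Y \right)} = 4 Y^{2}$
$\left(E{\left(\sqrt{-3 - 1} \right)} + D{\left(3 \right)}\right)^{2} = \left(4 \left(\sqrt{-3 - 1}\right)^{2} + 3 \left(1 + 3\right)\right)^{2} = \left(4 \left(\sqrt{-4}\right)^{2} + 3 \cdot 4\right)^{2} = \left(4 \left(2 i\right)^{2} + 12\right)^{2} = \left(4 \left(-4\right) + 12\right)^{2} = \left(-16 + 12\right)^{2} = \left(-4\right)^{2} = 16$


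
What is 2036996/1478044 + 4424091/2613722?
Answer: 2965785604279/965799029942 ≈ 3.0708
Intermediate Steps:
2036996/1478044 + 4424091/2613722 = 2036996*(1/1478044) + 4424091*(1/2613722) = 509249/369511 + 4424091/2613722 = 2965785604279/965799029942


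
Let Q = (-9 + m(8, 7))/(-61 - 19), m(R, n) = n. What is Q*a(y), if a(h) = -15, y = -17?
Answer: -3/8 ≈ -0.37500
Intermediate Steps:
Q = 1/40 (Q = (-9 + 7)/(-61 - 19) = -2/(-80) = -2*(-1/80) = 1/40 ≈ 0.025000)
Q*a(y) = (1/40)*(-15) = -3/8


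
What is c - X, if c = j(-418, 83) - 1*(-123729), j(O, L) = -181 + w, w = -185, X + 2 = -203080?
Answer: 326445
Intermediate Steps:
X = -203082 (X = -2 - 203080 = -203082)
j(O, L) = -366 (j(O, L) = -181 - 185 = -366)
c = 123363 (c = -366 - 1*(-123729) = -366 + 123729 = 123363)
c - X = 123363 - 1*(-203082) = 123363 + 203082 = 326445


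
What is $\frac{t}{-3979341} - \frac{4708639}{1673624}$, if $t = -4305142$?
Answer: $- \frac{11532091252291}{6659920601784} \approx -1.7316$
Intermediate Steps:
$\frac{t}{-3979341} - \frac{4708639}{1673624} = - \frac{4305142}{-3979341} - \frac{4708639}{1673624} = \left(-4305142\right) \left(- \frac{1}{3979341}\right) - \frac{4708639}{1673624} = \frac{4305142}{3979341} - \frac{4708639}{1673624} = - \frac{11532091252291}{6659920601784}$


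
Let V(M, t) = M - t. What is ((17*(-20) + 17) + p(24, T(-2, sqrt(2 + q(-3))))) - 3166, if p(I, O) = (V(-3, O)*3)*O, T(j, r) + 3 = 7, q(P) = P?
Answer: -3573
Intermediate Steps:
T(j, r) = 4 (T(j, r) = -3 + 7 = 4)
p(I, O) = O*(-9 - 3*O) (p(I, O) = ((-3 - O)*3)*O = (-9 - 3*O)*O = O*(-9 - 3*O))
((17*(-20) + 17) + p(24, T(-2, sqrt(2 + q(-3))))) - 3166 = ((17*(-20) + 17) - 3*4*(3 + 4)) - 3166 = ((-340 + 17) - 3*4*7) - 3166 = (-323 - 84) - 3166 = -407 - 3166 = -3573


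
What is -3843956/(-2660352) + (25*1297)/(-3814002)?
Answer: 607274748263/422774493696 ≈ 1.4364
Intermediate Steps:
-3843956/(-2660352) + (25*1297)/(-3814002) = -3843956*(-1/2660352) + 32425*(-1/3814002) = 960989/665088 - 32425/3814002 = 607274748263/422774493696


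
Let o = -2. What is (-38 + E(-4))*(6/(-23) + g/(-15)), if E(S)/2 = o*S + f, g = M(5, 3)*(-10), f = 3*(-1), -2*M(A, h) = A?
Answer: 3724/69 ≈ 53.971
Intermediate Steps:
M(A, h) = -A/2
f = -3
g = 25 (g = -½*5*(-10) = -5/2*(-10) = 25)
E(S) = -6 - 4*S (E(S) = 2*(-2*S - 3) = 2*(-3 - 2*S) = -6 - 4*S)
(-38 + E(-4))*(6/(-23) + g/(-15)) = (-38 + (-6 - 4*(-4)))*(6/(-23) + 25/(-15)) = (-38 + (-6 + 16))*(6*(-1/23) + 25*(-1/15)) = (-38 + 10)*(-6/23 - 5/3) = -28*(-133/69) = 3724/69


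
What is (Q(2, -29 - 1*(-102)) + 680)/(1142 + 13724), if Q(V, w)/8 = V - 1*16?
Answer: 284/7433 ≈ 0.038208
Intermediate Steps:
Q(V, w) = -128 + 8*V (Q(V, w) = 8*(V - 1*16) = 8*(V - 16) = 8*(-16 + V) = -128 + 8*V)
(Q(2, -29 - 1*(-102)) + 680)/(1142 + 13724) = ((-128 + 8*2) + 680)/(1142 + 13724) = ((-128 + 16) + 680)/14866 = (-112 + 680)*(1/14866) = 568*(1/14866) = 284/7433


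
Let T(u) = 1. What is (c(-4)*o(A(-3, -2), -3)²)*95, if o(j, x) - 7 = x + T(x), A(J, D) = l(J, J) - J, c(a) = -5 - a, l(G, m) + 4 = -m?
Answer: -2375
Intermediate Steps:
l(G, m) = -4 - m
A(J, D) = -4 - 2*J (A(J, D) = (-4 - J) - J = -4 - 2*J)
o(j, x) = 8 + x (o(j, x) = 7 + (x + 1) = 7 + (1 + x) = 8 + x)
(c(-4)*o(A(-3, -2), -3)²)*95 = ((-5 - 1*(-4))*(8 - 3)²)*95 = ((-5 + 4)*5²)*95 = -1*25*95 = -25*95 = -2375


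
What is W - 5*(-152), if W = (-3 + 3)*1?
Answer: 760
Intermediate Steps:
W = 0 (W = 0*1 = 0)
W - 5*(-152) = 0 - 5*(-152) = 0 + 760 = 760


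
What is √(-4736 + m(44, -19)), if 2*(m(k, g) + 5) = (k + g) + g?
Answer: I*√4738 ≈ 68.833*I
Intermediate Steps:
m(k, g) = -5 + g + k/2 (m(k, g) = -5 + ((k + g) + g)/2 = -5 + ((g + k) + g)/2 = -5 + (k + 2*g)/2 = -5 + (g + k/2) = -5 + g + k/2)
√(-4736 + m(44, -19)) = √(-4736 + (-5 - 19 + (½)*44)) = √(-4736 + (-5 - 19 + 22)) = √(-4736 - 2) = √(-4738) = I*√4738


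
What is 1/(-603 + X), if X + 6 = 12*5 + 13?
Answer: -1/536 ≈ -0.0018657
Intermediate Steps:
X = 67 (X = -6 + (12*5 + 13) = -6 + (60 + 13) = -6 + 73 = 67)
1/(-603 + X) = 1/(-603 + 67) = 1/(-536) = -1/536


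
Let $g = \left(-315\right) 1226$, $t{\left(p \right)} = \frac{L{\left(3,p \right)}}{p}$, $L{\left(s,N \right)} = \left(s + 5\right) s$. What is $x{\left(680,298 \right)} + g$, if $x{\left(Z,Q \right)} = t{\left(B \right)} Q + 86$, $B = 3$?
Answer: $-383720$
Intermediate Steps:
$L{\left(s,N \right)} = s \left(5 + s\right)$ ($L{\left(s,N \right)} = \left(5 + s\right) s = s \left(5 + s\right)$)
$t{\left(p \right)} = \frac{24}{p}$ ($t{\left(p \right)} = \frac{3 \left(5 + 3\right)}{p} = \frac{3 \cdot 8}{p} = \frac{24}{p}$)
$x{\left(Z,Q \right)} = 86 + 8 Q$ ($x{\left(Z,Q \right)} = \frac{24}{3} Q + 86 = 24 \cdot \frac{1}{3} Q + 86 = 8 Q + 86 = 86 + 8 Q$)
$g = -386190$
$x{\left(680,298 \right)} + g = \left(86 + 8 \cdot 298\right) - 386190 = \left(86 + 2384\right) - 386190 = 2470 - 386190 = -383720$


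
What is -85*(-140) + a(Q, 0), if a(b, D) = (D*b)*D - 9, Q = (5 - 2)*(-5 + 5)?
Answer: 11891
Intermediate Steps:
Q = 0 (Q = 3*0 = 0)
a(b, D) = -9 + b*D² (a(b, D) = b*D² - 9 = -9 + b*D²)
-85*(-140) + a(Q, 0) = -85*(-140) + (-9 + 0*0²) = 11900 + (-9 + 0*0) = 11900 + (-9 + 0) = 11900 - 9 = 11891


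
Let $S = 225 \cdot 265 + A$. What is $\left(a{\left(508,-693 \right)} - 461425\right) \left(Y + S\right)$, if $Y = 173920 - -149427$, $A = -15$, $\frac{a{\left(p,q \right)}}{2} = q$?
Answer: $-177236712127$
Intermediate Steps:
$a{\left(p,q \right)} = 2 q$
$Y = 323347$ ($Y = 173920 + 149427 = 323347$)
$S = 59610$ ($S = 225 \cdot 265 - 15 = 59625 - 15 = 59610$)
$\left(a{\left(508,-693 \right)} - 461425\right) \left(Y + S\right) = \left(2 \left(-693\right) - 461425\right) \left(323347 + 59610\right) = \left(-1386 - 461425\right) 382957 = \left(-462811\right) 382957 = -177236712127$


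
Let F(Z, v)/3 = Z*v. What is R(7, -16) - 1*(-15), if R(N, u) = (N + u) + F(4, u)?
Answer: -186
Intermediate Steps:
F(Z, v) = 3*Z*v (F(Z, v) = 3*(Z*v) = 3*Z*v)
R(N, u) = N + 13*u (R(N, u) = (N + u) + 3*4*u = (N + u) + 12*u = N + 13*u)
R(7, -16) - 1*(-15) = (7 + 13*(-16)) - 1*(-15) = (7 - 208) + 15 = -201 + 15 = -186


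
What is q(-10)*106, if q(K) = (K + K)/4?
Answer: -530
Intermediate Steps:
q(K) = K/2 (q(K) = (2*K)*(¼) = K/2)
q(-10)*106 = ((½)*(-10))*106 = -5*106 = -530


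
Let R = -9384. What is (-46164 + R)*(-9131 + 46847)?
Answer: -2095048368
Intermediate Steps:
(-46164 + R)*(-9131 + 46847) = (-46164 - 9384)*(-9131 + 46847) = -55548*37716 = -2095048368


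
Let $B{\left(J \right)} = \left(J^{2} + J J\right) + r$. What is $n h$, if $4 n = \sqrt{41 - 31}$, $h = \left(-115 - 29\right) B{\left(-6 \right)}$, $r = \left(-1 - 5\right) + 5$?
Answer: $- 2556 \sqrt{10} \approx -8082.8$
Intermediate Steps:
$r = -1$ ($r = -6 + 5 = -1$)
$B{\left(J \right)} = -1 + 2 J^{2}$ ($B{\left(J \right)} = \left(J^{2} + J J\right) - 1 = \left(J^{2} + J^{2}\right) - 1 = 2 J^{2} - 1 = -1 + 2 J^{2}$)
$h = -10224$ ($h = \left(-115 - 29\right) \left(-1 + 2 \left(-6\right)^{2}\right) = - 144 \left(-1 + 2 \cdot 36\right) = - 144 \left(-1 + 72\right) = \left(-144\right) 71 = -10224$)
$n = \frac{\sqrt{10}}{4}$ ($n = \frac{\sqrt{41 - 31}}{4} = \frac{\sqrt{10}}{4} \approx 0.79057$)
$n h = \frac{\sqrt{10}}{4} \left(-10224\right) = - 2556 \sqrt{10}$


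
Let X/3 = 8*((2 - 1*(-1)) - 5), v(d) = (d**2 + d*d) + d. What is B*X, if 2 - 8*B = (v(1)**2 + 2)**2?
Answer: 714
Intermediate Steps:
v(d) = d + 2*d**2 (v(d) = (d**2 + d**2) + d = 2*d**2 + d = d + 2*d**2)
X = -48 (X = 3*(8*((2 - 1*(-1)) - 5)) = 3*(8*((2 + 1) - 5)) = 3*(8*(3 - 5)) = 3*(8*(-2)) = 3*(-16) = -48)
B = -119/8 (B = 1/4 - ((1*(1 + 2*1))**2 + 2)**2/8 = 1/4 - ((1*(1 + 2))**2 + 2)**2/8 = 1/4 - ((1*3)**2 + 2)**2/8 = 1/4 - (3**2 + 2)**2/8 = 1/4 - (9 + 2)**2/8 = 1/4 - 1/8*11**2 = 1/4 - 1/8*121 = 1/4 - 121/8 = -119/8 ≈ -14.875)
B*X = -119/8*(-48) = 714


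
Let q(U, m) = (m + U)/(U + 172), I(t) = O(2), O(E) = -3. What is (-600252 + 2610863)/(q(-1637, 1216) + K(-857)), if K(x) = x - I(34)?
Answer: -2945545115/1250689 ≈ -2355.1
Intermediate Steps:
I(t) = -3
q(U, m) = (U + m)/(172 + U)
K(x) = 3 + x (K(x) = x - 1*(-3) = x + 3 = 3 + x)
(-600252 + 2610863)/(q(-1637, 1216) + K(-857)) = (-600252 + 2610863)/((-1637 + 1216)/(172 - 1637) + (3 - 857)) = 2010611/(-421/(-1465) - 854) = 2010611/(-1/1465*(-421) - 854) = 2010611/(421/1465 - 854) = 2010611/(-1250689/1465) = 2010611*(-1465/1250689) = -2945545115/1250689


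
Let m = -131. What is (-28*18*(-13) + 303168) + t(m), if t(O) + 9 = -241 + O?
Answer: 309339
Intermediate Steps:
t(O) = -250 + O (t(O) = -9 + (-241 + O) = -250 + O)
(-28*18*(-13) + 303168) + t(m) = (-28*18*(-13) + 303168) + (-250 - 131) = (-504*(-13) + 303168) - 381 = (6552 + 303168) - 381 = 309720 - 381 = 309339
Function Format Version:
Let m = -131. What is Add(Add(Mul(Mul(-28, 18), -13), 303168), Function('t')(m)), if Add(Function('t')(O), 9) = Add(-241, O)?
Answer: 309339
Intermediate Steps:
Function('t')(O) = Add(-250, O) (Function('t')(O) = Add(-9, Add(-241, O)) = Add(-250, O))
Add(Add(Mul(Mul(-28, 18), -13), 303168), Function('t')(m)) = Add(Add(Mul(Mul(-28, 18), -13), 303168), Add(-250, -131)) = Add(Add(Mul(-504, -13), 303168), -381) = Add(Add(6552, 303168), -381) = Add(309720, -381) = 309339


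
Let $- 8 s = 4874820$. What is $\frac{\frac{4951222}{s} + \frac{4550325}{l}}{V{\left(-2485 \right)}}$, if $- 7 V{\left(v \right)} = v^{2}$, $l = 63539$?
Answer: $- \frac{4916312439809}{68311483126564125} \approx -7.1969 \cdot 10^{-5}$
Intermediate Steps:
$s = - \frac{1218705}{2}$ ($s = \left(- \frac{1}{8}\right) 4874820 = - \frac{1218705}{2} \approx -6.0935 \cdot 10^{5}$)
$V{\left(v \right)} = - \frac{v^{2}}{7}$
$\frac{\frac{4951222}{s} + \frac{4550325}{l}}{V{\left(-2485 \right)}} = \frac{\frac{4951222}{- \frac{1218705}{2}} + \frac{4550325}{63539}}{\left(- \frac{1}{7}\right) \left(-2485\right)^{2}} = \frac{4951222 \left(- \frac{2}{1218705}\right) + 4550325 \cdot \frac{1}{63539}}{\left(- \frac{1}{7}\right) 6175225} = \frac{- \frac{9902444}{1218705} + \frac{4550325}{63539}}{-882175} = \frac{4916312439809}{77435296995} \left(- \frac{1}{882175}\right) = - \frac{4916312439809}{68311483126564125}$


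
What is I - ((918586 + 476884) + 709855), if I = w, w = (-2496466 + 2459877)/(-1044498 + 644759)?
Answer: -841580473586/399739 ≈ -2.1053e+6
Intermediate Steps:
w = 36589/399739 (w = -36589/(-399739) = -36589*(-1/399739) = 36589/399739 ≈ 0.091532)
I = 36589/399739 ≈ 0.091532
I - ((918586 + 476884) + 709855) = 36589/399739 - ((918586 + 476884) + 709855) = 36589/399739 - (1395470 + 709855) = 36589/399739 - 1*2105325 = 36589/399739 - 2105325 = -841580473586/399739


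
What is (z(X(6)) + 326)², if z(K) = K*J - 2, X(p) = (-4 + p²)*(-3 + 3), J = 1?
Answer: 104976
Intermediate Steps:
X(p) = 0 (X(p) = (-4 + p²)*0 = 0)
z(K) = -2 + K (z(K) = K*1 - 2 = K - 2 = -2 + K)
(z(X(6)) + 326)² = ((-2 + 0) + 326)² = (-2 + 326)² = 324² = 104976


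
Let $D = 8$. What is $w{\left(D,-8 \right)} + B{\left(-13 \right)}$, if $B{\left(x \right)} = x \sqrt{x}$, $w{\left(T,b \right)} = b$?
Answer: $-8 - 13 i \sqrt{13} \approx -8.0 - 46.872 i$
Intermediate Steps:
$B{\left(x \right)} = x^{\frac{3}{2}}$
$w{\left(D,-8 \right)} + B{\left(-13 \right)} = -8 + \left(-13\right)^{\frac{3}{2}} = -8 - 13 i \sqrt{13}$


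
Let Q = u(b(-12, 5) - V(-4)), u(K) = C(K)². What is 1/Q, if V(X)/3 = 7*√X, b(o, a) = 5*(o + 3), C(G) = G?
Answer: 29/1595169 - 140*I/531723 ≈ 1.818e-5 - 0.0002633*I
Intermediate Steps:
b(o, a) = 15 + 5*o (b(o, a) = 5*(3 + o) = 15 + 5*o)
V(X) = 21*√X (V(X) = 3*(7*√X) = 21*√X)
u(K) = K²
Q = (-45 - 42*I)² (Q = ((15 + 5*(-12)) - 21*√(-4))² = ((15 - 60) - 21*2*I)² = (-45 - 42*I)² ≈ 261.0 + 3780.0*I)
1/Q = 1/(261 + 3780*I) = (261 - 3780*I)/14356521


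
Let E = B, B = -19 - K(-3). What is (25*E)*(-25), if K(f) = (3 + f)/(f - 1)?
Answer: 11875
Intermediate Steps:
K(f) = (3 + f)/(-1 + f)
B = -19 (B = -19 - (3 - 3)/(-1 - 3) = -19 - 0/(-4) = -19 - (-1)*0/4 = -19 - 1*0 = -19 + 0 = -19)
E = -19
(25*E)*(-25) = (25*(-19))*(-25) = -475*(-25) = 11875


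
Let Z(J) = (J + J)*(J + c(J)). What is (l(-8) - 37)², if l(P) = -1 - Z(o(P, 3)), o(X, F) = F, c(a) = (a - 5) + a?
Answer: 3844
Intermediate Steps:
c(a) = -5 + 2*a (c(a) = (-5 + a) + a = -5 + 2*a)
Z(J) = 2*J*(-5 + 3*J) (Z(J) = (J + J)*(J + (-5 + 2*J)) = (2*J)*(-5 + 3*J) = 2*J*(-5 + 3*J))
l(P) = -25 (l(P) = -1 - 2*3*(-5 + 3*3) = -1 - 2*3*(-5 + 9) = -1 - 2*3*4 = -1 - 1*24 = -1 - 24 = -25)
(l(-8) - 37)² = (-25 - 37)² = (-62)² = 3844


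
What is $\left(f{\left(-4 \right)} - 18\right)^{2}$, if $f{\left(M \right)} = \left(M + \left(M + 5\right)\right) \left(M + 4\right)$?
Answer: $324$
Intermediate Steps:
$f{\left(M \right)} = \left(4 + M\right) \left(5 + 2 M\right)$ ($f{\left(M \right)} = \left(M + \left(5 + M\right)\right) \left(4 + M\right) = \left(5 + 2 M\right) \left(4 + M\right) = \left(4 + M\right) \left(5 + 2 M\right)$)
$\left(f{\left(-4 \right)} - 18\right)^{2} = \left(\left(20 + 2 \left(-4\right)^{2} + 13 \left(-4\right)\right) - 18\right)^{2} = \left(\left(20 + 2 \cdot 16 - 52\right) - 18\right)^{2} = \left(\left(20 + 32 - 52\right) - 18\right)^{2} = \left(0 - 18\right)^{2} = \left(-18\right)^{2} = 324$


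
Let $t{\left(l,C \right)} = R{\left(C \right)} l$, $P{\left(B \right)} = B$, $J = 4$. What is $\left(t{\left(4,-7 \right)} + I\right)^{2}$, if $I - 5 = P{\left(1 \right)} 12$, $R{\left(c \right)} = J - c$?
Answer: $3721$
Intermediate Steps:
$R{\left(c \right)} = 4 - c$
$t{\left(l,C \right)} = l \left(4 - C\right)$ ($t{\left(l,C \right)} = \left(4 - C\right) l = l \left(4 - C\right)$)
$I = 17$ ($I = 5 + 1 \cdot 12 = 5 + 12 = 17$)
$\left(t{\left(4,-7 \right)} + I\right)^{2} = \left(4 \left(4 - -7\right) + 17\right)^{2} = \left(4 \left(4 + 7\right) + 17\right)^{2} = \left(4 \cdot 11 + 17\right)^{2} = \left(44 + 17\right)^{2} = 61^{2} = 3721$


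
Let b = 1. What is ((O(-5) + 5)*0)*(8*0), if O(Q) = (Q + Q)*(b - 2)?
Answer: 0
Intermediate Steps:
O(Q) = -2*Q (O(Q) = (Q + Q)*(1 - 2) = (2*Q)*(-1) = -2*Q)
((O(-5) + 5)*0)*(8*0) = ((-2*(-5) + 5)*0)*(8*0) = ((10 + 5)*0)*0 = (15*0)*0 = 0*0 = 0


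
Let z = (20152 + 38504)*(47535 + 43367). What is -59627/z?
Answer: -59627/5331947712 ≈ -1.1183e-5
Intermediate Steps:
z = 5331947712 (z = 58656*90902 = 5331947712)
-59627/z = -59627/5331947712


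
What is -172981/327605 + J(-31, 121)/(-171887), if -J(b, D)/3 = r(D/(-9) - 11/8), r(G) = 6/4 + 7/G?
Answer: -3732262458259/7068691806770 ≈ -0.52800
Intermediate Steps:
r(G) = 3/2 + 7/G (r(G) = 6*(1/4) + 7/G = 3/2 + 7/G)
J(b, D) = -9/2 - 21/(-11/8 - D/9) (J(b, D) = -3*(3/2 + 7/(D/(-9) - 11/8)) = -3*(3/2 + 7/(D*(-1/9) - 11*1/8)) = -3*(3/2 + 7/(-D/9 - 11/8)) = -3*(3/2 + 7/(-11/8 - D/9)) = -9/2 - 21/(-11/8 - D/9))
-172981/327605 + J(-31, 121)/(-171887) = -172981/327605 + (9*(237 - 8*121)/(2*(99 + 8*121)))/(-171887) = -172981*1/327605 + (9*(237 - 968)/(2*(99 + 968)))*(-1/171887) = -172981/327605 + ((9/2)*(-731)/1067)*(-1/171887) = -172981/327605 + ((9/2)*(1/1067)*(-731))*(-1/171887) = -172981/327605 - 6579/2134*(-1/171887) = -172981/327605 + 387/21576874 = -3732262458259/7068691806770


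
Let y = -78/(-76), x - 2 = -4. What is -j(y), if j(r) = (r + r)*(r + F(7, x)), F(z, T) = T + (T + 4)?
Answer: -1521/722 ≈ -2.1066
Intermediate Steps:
x = -2 (x = 2 - 4 = -2)
y = 39/38 (y = -78*(-1/76) = 39/38 ≈ 1.0263)
F(z, T) = 4 + 2*T (F(z, T) = T + (4 + T) = 4 + 2*T)
j(r) = 2*r² (j(r) = (r + r)*(r + (4 + 2*(-2))) = (2*r)*(r + (4 - 4)) = (2*r)*(r + 0) = (2*r)*r = 2*r²)
-j(y) = -2*(39/38)² = -2*1521/1444 = -1*1521/722 = -1521/722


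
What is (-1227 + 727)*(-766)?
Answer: 383000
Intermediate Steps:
(-1227 + 727)*(-766) = -500*(-766) = 383000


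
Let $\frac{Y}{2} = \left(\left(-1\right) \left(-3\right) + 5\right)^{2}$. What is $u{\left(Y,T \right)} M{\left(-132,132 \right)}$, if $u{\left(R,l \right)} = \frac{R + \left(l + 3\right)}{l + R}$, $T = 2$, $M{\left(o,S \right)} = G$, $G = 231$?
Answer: $\frac{30723}{130} \approx 236.33$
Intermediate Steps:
$M{\left(o,S \right)} = 231$
$Y = 128$ ($Y = 2 \left(\left(-1\right) \left(-3\right) + 5\right)^{2} = 2 \left(3 + 5\right)^{2} = 2 \cdot 8^{2} = 2 \cdot 64 = 128$)
$u{\left(R,l \right)} = \frac{3 + R + l}{R + l}$ ($u{\left(R,l \right)} = \frac{R + \left(3 + l\right)}{R + l} = \frac{3 + R + l}{R + l}$)
$u{\left(Y,T \right)} M{\left(-132,132 \right)} = \frac{3 + 128 + 2}{128 + 2} \cdot 231 = \frac{1}{130} \cdot 133 \cdot 231 = \frac{133}{130} \cdot 231 = \frac{30723}{130}$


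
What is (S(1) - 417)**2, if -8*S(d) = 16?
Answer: 175561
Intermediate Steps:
S(d) = -2 (S(d) = -1/8*16 = -2)
(S(1) - 417)**2 = (-2 - 417)**2 = (-419)**2 = 175561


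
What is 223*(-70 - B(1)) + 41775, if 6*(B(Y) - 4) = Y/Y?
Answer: 151415/6 ≈ 25236.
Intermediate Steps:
B(Y) = 25/6 (B(Y) = 4 + (Y/Y)/6 = 4 + (⅙)*1 = 4 + ⅙ = 25/6)
223*(-70 - B(1)) + 41775 = 223*(-70 - 1*25/6) + 41775 = 223*(-70 - 25/6) + 41775 = 223*(-445/6) + 41775 = -99235/6 + 41775 = 151415/6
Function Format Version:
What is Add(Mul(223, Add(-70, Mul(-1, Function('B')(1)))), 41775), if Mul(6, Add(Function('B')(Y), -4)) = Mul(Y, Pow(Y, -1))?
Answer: Rational(151415, 6) ≈ 25236.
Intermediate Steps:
Function('B')(Y) = Rational(25, 6) (Function('B')(Y) = Add(4, Mul(Rational(1, 6), Mul(Y, Pow(Y, -1)))) = Add(4, Mul(Rational(1, 6), 1)) = Add(4, Rational(1, 6)) = Rational(25, 6))
Add(Mul(223, Add(-70, Mul(-1, Function('B')(1)))), 41775) = Add(Mul(223, Add(-70, Mul(-1, Rational(25, 6)))), 41775) = Add(Mul(223, Add(-70, Rational(-25, 6))), 41775) = Add(Mul(223, Rational(-445, 6)), 41775) = Add(Rational(-99235, 6), 41775) = Rational(151415, 6)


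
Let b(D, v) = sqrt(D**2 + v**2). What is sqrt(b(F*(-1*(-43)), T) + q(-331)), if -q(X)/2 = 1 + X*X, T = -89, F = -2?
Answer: sqrt(-219124 + 17*sqrt(53)) ≈ 467.97*I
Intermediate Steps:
q(X) = -2 - 2*X**2 (q(X) = -2*(1 + X*X) = -2*(1 + X**2) = -2 - 2*X**2)
sqrt(b(F*(-1*(-43)), T) + q(-331)) = sqrt(sqrt((-(-2)*(-43))**2 + (-89)**2) + (-2 - 2*(-331)**2)) = sqrt(sqrt((-2*43)**2 + 7921) + (-2 - 2*109561)) = sqrt(sqrt((-86)**2 + 7921) + (-2 - 219122)) = sqrt(sqrt(7396 + 7921) - 219124) = sqrt(sqrt(15317) - 219124) = sqrt(17*sqrt(53) - 219124) = sqrt(-219124 + 17*sqrt(53))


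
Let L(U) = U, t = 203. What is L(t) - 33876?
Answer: -33673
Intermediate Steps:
L(t) - 33876 = 203 - 33876 = -33673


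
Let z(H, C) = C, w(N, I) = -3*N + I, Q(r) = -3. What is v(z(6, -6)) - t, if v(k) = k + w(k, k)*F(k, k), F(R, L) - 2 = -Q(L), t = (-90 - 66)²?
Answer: -24282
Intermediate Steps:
w(N, I) = I - 3*N
t = 24336 (t = (-156)² = 24336)
F(R, L) = 5 (F(R, L) = 2 - 1*(-3) = 2 + 3 = 5)
v(k) = -9*k (v(k) = k + (k - 3*k)*5 = k - 2*k*5 = k - 10*k = -9*k)
v(z(6, -6)) - t = -9*(-6) - 1*24336 = 54 - 24336 = -24282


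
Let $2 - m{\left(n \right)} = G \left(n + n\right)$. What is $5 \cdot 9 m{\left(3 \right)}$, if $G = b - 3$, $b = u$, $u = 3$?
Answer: $90$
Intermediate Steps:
$b = 3$
$G = 0$ ($G = 3 - 3 = 0$)
$m{\left(n \right)} = 2$ ($m{\left(n \right)} = 2 - 0 \left(n + n\right) = 2 - 0 \cdot 2 n = 2 - 0 = 2 + 0 = 2$)
$5 \cdot 9 m{\left(3 \right)} = 5 \cdot 9 \cdot 2 = 45 \cdot 2 = 90$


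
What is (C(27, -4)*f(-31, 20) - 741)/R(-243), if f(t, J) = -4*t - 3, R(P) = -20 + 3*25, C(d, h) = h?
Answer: -245/11 ≈ -22.273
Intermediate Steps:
R(P) = 55 (R(P) = -20 + 75 = 55)
f(t, J) = -3 - 4*t
(C(27, -4)*f(-31, 20) - 741)/R(-243) = (-4*(-3 - 4*(-31)) - 741)/55 = (-4*(-3 + 124) - 741)*(1/55) = (-4*121 - 741)*(1/55) = (-484 - 741)*(1/55) = -1225*1/55 = -245/11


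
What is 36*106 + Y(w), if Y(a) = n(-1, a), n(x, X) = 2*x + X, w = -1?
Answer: 3813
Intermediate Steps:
n(x, X) = X + 2*x
Y(a) = -2 + a (Y(a) = a + 2*(-1) = a - 2 = -2 + a)
36*106 + Y(w) = 36*106 + (-2 - 1) = 3816 - 3 = 3813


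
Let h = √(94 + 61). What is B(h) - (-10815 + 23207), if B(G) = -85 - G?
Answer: -12477 - √155 ≈ -12489.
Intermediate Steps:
h = √155 ≈ 12.450
B(h) - (-10815 + 23207) = (-85 - √155) - (-10815 + 23207) = (-85 - √155) - 1*12392 = (-85 - √155) - 12392 = -12477 - √155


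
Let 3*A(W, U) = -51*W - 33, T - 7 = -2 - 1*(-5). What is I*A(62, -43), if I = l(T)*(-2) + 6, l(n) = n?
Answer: 14910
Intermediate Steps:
T = 10 (T = 7 + (-2 - 1*(-5)) = 7 + (-2 + 5) = 7 + 3 = 10)
A(W, U) = -11 - 17*W (A(W, U) = (-51*W - 33)/3 = (-33 - 51*W)/3 = -11 - 17*W)
I = -14 (I = 10*(-2) + 6 = -20 + 6 = -14)
I*A(62, -43) = -14*(-11 - 17*62) = -14*(-11 - 1054) = -14*(-1065) = 14910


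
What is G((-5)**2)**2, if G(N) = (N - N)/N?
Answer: 0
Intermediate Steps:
G(N) = 0 (G(N) = 0/N = 0)
G((-5)**2)**2 = 0**2 = 0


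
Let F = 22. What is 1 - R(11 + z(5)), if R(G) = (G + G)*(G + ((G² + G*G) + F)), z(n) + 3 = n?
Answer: -9697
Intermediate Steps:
z(n) = -3 + n
R(G) = 2*G*(22 + G + 2*G²) (R(G) = (G + G)*(G + ((G² + G*G) + 22)) = (2*G)*(G + ((G² + G²) + 22)) = (2*G)*(G + (2*G² + 22)) = (2*G)*(G + (22 + 2*G²)) = (2*G)*(22 + G + 2*G²) = 2*G*(22 + G + 2*G²))
1 - R(11 + z(5)) = 1 - 2*(11 + (-3 + 5))*(22 + (11 + (-3 + 5)) + 2*(11 + (-3 + 5))²) = 1 - 2*(11 + 2)*(22 + (11 + 2) + 2*(11 + 2)²) = 1 - 2*13*(22 + 13 + 2*13²) = 1 - 2*13*(22 + 13 + 2*169) = 1 - 2*13*(22 + 13 + 338) = 1 - 2*13*373 = 1 - 1*9698 = 1 - 9698 = -9697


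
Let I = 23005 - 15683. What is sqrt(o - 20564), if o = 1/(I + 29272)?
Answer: I*sqrt(3059742314990)/12198 ≈ 143.4*I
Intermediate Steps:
I = 7322
o = 1/36594 (o = 1/(7322 + 29272) = 1/36594 ≈ 2.7327e-5)
sqrt(o - 20564) = sqrt(1/36594 - 20564) = sqrt(-752519015/36594) = I*sqrt(3059742314990)/12198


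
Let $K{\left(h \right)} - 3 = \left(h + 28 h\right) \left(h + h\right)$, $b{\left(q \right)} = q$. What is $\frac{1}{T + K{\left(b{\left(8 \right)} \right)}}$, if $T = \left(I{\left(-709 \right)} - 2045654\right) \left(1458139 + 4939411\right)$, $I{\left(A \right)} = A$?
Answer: $- \frac{1}{13091709606935} \approx -7.6384 \cdot 10^{-14}$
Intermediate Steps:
$T = -13091709610650$ ($T = \left(-709 - 2045654\right) \left(1458139 + 4939411\right) = \left(-2046363\right) 6397550 = -13091709610650$)
$K{\left(h \right)} = 3 + 58 h^{2}$ ($K{\left(h \right)} = 3 + \left(h + 28 h\right) \left(h + h\right) = 3 + 29 h 2 h = 3 + 58 h^{2}$)
$\frac{1}{T + K{\left(b{\left(8 \right)} \right)}} = \frac{1}{-13091709610650 + \left(3 + 58 \cdot 8^{2}\right)} = \frac{1}{-13091709610650 + \left(3 + 58 \cdot 64\right)} = \frac{1}{-13091709610650 + \left(3 + 3712\right)} = \frac{1}{-13091709610650 + 3715} = \frac{1}{-13091709606935} = - \frac{1}{13091709606935}$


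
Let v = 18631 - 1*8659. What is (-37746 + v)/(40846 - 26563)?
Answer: -3086/1587 ≈ -1.9445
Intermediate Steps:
v = 9972 (v = 18631 - 8659 = 9972)
(-37746 + v)/(40846 - 26563) = (-37746 + 9972)/(40846 - 26563) = -27774/14283 = -27774*1/14283 = -3086/1587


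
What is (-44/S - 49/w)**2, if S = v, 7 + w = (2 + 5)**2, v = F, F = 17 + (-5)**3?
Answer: 1681/2916 ≈ 0.57647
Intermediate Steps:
F = -108 (F = 17 - 125 = -108)
v = -108
w = 42 (w = -7 + (2 + 5)**2 = -7 + 7**2 = -7 + 49 = 42)
S = -108
(-44/S - 49/w)**2 = (-44/(-108) - 49/42)**2 = (-44*(-1/108) - 49*1/42)**2 = (11/27 - 7/6)**2 = (-41/54)**2 = 1681/2916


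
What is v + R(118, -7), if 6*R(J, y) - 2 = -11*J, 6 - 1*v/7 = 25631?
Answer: -179591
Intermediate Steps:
v = -179375 (v = 42 - 7*25631 = 42 - 179417 = -179375)
R(J, y) = ⅓ - 11*J/6 (R(J, y) = ⅓ + (-11*J)/6 = ⅓ - 11*J/6)
v + R(118, -7) = -179375 + (⅓ - 11/6*118) = -179375 + (⅓ - 649/3) = -179375 - 216 = -179591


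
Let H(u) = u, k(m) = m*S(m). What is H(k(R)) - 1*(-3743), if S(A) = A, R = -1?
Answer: 3744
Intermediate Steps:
k(m) = m² (k(m) = m*m = m²)
H(k(R)) - 1*(-3743) = (-1)² - 1*(-3743) = 1 + 3743 = 3744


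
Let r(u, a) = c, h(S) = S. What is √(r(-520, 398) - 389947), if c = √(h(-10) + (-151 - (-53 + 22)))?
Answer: √(-389947 + I*√130) ≈ 0.009 + 624.46*I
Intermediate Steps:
c = I*√130 (c = √(-10 + (-151 - (-53 + 22))) = √(-10 + (-151 - 1*(-31))) = √(-10 + (-151 + 31)) = √(-10 - 120) = √(-130) = I*√130 ≈ 11.402*I)
r(u, a) = I*√130
√(r(-520, 398) - 389947) = √(I*√130 - 389947) = √(-389947 + I*√130)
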